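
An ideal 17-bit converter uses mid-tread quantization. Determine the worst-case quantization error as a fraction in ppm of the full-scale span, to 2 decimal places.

Rounding → worst-case error = ½ LSB = V_FS/2^18, so 1e+06/262144 = 3.8147 ppm of full scale.

3.81 ppm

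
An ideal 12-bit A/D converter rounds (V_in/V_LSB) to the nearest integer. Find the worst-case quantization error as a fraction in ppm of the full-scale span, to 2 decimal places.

122.07 ppm

Rounding → worst-case error = ½ LSB = V_FS/2^13, so 1e+06/8192 = 122.07 ppm of full scale.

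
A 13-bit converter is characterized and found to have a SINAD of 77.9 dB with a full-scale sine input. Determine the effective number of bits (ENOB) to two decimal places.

ENOB = (SINAD − 1.76) / 6.02 = (77.9 − 1.76)/6.02 = 12.648.

12.65 bits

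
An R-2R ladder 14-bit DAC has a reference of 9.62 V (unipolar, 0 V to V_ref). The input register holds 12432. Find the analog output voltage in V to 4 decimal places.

7.2996 V

LSB = 9.62 V / 2^14 = 0.587 mV.
V_out = 0 + 12432 × 0.000587158 V = 7.29955 V.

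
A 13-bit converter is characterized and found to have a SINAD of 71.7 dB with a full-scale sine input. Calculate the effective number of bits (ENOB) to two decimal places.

11.62 bits

ENOB = (SINAD − 1.76) / 6.02 = (71.7 − 1.76)/6.02 = 11.618.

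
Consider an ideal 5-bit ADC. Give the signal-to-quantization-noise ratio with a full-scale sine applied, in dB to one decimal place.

31.9 dB

SNR ≈ 6.02·N + 1.76 dB = 6.02·5 + 1.76 = 31.86 dB.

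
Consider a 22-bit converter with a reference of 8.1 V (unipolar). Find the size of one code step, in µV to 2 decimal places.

Full-scale span = 8.1 V.
LSB = 8.1 / 2^22 = 8.1 / 4194304 = 1.93119e-06 V = 1.93 µV.

1.93 µV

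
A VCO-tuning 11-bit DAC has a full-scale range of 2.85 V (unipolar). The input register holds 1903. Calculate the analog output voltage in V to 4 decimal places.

LSB = 2.85 V / 2^11 = 1.392 mV.
V_out = 0 + 1903 × 0.0013916 V = 2.64822 V.

2.6482 V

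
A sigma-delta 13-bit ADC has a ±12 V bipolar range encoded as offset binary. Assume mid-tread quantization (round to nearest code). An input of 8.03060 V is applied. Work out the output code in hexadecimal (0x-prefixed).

code 0x1AB5 (decimal 6837)

Full-scale span = 24 V; LSB = 24/2^13 = 2.930 mV.
(8.03060 − (−12)) / 0.00292969 = 6837.111 LSBs.
Round → code 6837.
In hexadecimal (0x-prefixed): 0x1AB5.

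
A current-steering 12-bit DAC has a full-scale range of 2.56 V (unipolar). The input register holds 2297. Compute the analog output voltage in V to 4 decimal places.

1.4356 V

LSB = 2.56 V / 2^12 = 0.625 mV.
V_out = 0 + 2297 × 0.000625 V = 1.43562 V.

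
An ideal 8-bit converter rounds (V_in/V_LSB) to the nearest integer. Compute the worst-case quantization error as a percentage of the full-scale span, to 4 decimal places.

0.1953 %

Rounding → worst-case error = ½ LSB = V_FS/2^9, so 100/512 = 0.195312 % of full scale.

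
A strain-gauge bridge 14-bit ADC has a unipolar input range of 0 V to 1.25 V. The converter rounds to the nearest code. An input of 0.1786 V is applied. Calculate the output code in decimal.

LSB = 1.25 V / 16384 = 76.29 µV.
Input sits at 2340.946 steps above V_low.
So the output code is 2341.

code 2341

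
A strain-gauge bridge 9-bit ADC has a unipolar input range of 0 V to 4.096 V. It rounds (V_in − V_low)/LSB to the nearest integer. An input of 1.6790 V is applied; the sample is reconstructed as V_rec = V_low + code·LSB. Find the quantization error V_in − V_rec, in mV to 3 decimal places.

One LSB is 4.096 V / 512 = 8.000 mV.
(1.6790 − 0)/0.008 = 209.8750; round gives code 210.
Code 210 maps back to 0 + 210×0.008 V = 1.68 V.
Difference: -0.001 V → -1.000 mV.

-1.000 mV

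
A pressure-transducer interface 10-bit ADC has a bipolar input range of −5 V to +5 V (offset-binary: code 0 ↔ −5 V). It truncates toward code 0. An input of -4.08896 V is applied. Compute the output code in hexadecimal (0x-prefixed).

code 0x5D (decimal 93)

LSB = 10 V / 1024 = 9.766 mV.
(-4.08896 − (−5)) / 0.00976562 = 93.290 LSBs.
Floor → code 93.
In hexadecimal (0x-prefixed): 0x5D.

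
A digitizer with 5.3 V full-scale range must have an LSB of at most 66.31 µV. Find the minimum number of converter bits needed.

17 bits

Number of steps required ≥ 5.3 V / 66.31 µV = 79927.61.
Need 2^N ≥ 79927.61; 2^16 = 65536, 2^17 = 131072.
Minimum N = 17.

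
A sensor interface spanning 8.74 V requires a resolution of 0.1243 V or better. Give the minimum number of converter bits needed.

Number of steps required ≥ 8.74 V / 0.1243 V = 70.31.
Need 2^N ≥ 70.31; 2^6 = 64, 2^7 = 128.
Minimum N = 7.

7 bits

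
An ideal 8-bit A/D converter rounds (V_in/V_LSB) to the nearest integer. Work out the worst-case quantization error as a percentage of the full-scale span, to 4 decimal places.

0.1953 %

Rounding → worst-case error = ½ LSB = V_FS/2^9, so 100/512 = 0.195312 % of full scale.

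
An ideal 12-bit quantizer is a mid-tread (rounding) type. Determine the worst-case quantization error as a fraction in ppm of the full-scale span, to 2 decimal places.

122.07 ppm

Rounding → worst-case error = ½ LSB = V_FS/2^13, so 1e+06/8192 = 122.07 ppm of full scale.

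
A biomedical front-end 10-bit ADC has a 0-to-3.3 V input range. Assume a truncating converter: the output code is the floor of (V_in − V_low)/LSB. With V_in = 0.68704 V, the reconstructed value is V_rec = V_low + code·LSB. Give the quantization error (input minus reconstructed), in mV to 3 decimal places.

LSB = 3.3/2^10 = 3.223 mV.
(V_in − V_low)/LSB = (0.68704 − 0)/0.00322266 = 213.1906 → code 213 (floor).
Reconstructed: 0.68642578 V.
Error = 0.68704 − 0.68642578 = 0.000614219 V = 0.614 mV.

0.614 mV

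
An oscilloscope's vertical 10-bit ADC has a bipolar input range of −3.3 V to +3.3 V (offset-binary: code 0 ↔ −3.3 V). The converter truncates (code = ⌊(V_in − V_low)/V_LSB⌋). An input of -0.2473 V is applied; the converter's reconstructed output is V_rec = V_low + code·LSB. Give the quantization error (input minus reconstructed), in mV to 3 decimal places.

4.067 mV

One LSB is 6.6 V / 1024 = 6.445 mV.
Scaled input = 473.6310 LSBs, so code = 473.
Reconstructed: -0.25136719 V.
Error = -0.2473 − (−0.25136719) = 0.00406719 V = 4.067 mV.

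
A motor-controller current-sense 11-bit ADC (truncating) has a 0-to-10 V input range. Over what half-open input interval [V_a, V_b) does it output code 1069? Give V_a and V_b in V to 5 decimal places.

LSB = 10/2^11 = 4.883 mV.
V_a = V_low + 1069·LSB = 5.21973 V; V_b = V_low + 1070·LSB = 5.22461 V.

[5.21973 V, 5.22461 V)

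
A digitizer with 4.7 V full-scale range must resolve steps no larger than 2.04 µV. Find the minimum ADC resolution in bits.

Number of steps required ≥ 4.7 V / 2.04 µV = 2303921.57.
Need 2^N ≥ 2303921.57; 2^21 = 2097152, 2^22 = 4194304.
Minimum N = 22.

22 bits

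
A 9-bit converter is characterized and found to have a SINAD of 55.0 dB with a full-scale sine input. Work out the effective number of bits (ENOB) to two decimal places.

8.84 bits

ENOB = (SINAD − 1.76) / 6.02 = (55.0 − 1.76)/6.02 = 8.844.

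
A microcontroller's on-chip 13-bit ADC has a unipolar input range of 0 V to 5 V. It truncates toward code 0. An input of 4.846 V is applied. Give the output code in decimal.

code 7939

LSB = 5 V / 8192 = 0.610 mV.
(V_in − V_low)/LSB = (4.846 − 0) / 0.000610352 = 7939.686.
So the output code is 7939.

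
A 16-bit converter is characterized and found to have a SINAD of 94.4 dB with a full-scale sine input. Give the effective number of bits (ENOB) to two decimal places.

ENOB = (SINAD − 1.76) / 6.02 = (94.4 − 1.76)/6.02 = 15.389.

15.39 bits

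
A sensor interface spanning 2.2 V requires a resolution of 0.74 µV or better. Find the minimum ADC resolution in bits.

22 bits

Number of steps required ≥ 2.2 V / 0.74 µV = 2972972.97.
Need 2^N ≥ 2972972.97; 2^21 = 2097152, 2^22 = 4194304.
Minimum N = 22.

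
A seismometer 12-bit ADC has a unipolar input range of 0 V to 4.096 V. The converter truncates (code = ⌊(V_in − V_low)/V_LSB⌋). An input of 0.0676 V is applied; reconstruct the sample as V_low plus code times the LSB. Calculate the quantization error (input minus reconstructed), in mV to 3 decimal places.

Step size: 4.096 V ÷ 2^12 = 1.000 mV.
(0.0676 − 0)/0.001 = 67.6000; ⌊·⌋ gives code 67.
Reconstructed: 0.067 V.
Error = 0.0676 − 0.067 = 0.0006 V = 0.600 mV.

0.600 mV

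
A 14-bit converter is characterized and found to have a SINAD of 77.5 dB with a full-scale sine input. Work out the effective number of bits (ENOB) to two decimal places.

ENOB = (SINAD − 1.76) / 6.02 = (77.5 − 1.76)/6.02 = 12.581.

12.58 bits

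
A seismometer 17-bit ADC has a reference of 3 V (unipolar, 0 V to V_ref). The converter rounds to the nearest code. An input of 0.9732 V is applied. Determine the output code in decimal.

With 131072 levels over 3 V, one step is 22.89 µV.
(V_in − V_low)/LSB = (0.9732 − 0) / 2.28882e-05 = 42519.757.
Round → code 42520.

code 42520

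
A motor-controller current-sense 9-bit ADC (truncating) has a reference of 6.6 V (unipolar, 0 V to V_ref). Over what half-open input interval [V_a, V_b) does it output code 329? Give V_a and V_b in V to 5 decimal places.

LSB = 6.6/2^9 = 12.891 mV.
V_a = V_low + 329·LSB = 4.24102 V; V_b = V_low + 330·LSB = 4.25391 V.

[4.24102 V, 4.25391 V)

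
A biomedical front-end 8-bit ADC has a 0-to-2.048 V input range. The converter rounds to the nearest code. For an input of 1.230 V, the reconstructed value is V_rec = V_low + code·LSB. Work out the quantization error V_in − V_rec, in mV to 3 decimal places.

-2.000 mV

One LSB is 2.048 V / 256 = 8.000 mV.
(1.230 − 0)/0.008 = 153.7500; round gives code 154.
Code 154 maps back to 0 + 154×0.008 V = 1.232 V.
V_in − V_rec = -0.002 V = -2.000 mV.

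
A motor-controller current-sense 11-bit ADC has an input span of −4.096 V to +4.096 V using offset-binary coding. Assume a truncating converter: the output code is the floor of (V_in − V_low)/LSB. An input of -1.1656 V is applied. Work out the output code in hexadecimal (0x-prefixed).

code 0x2DC (decimal 732)

LSB = 8.192 V / 2048 = 4.000 mV.
(V_in − V_low)/LSB = (-1.1656 − (−4.096)) / 0.004 = 732.600.
So the output code is 732.
In hexadecimal (0x-prefixed): 0x2DC.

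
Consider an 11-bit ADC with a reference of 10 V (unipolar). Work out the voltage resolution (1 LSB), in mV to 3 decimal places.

Full-scale span = 10 V.
LSB = 10 / 2^11 = 10 / 2048 = 0.00488281 V = 4.883 mV.

4.883 mV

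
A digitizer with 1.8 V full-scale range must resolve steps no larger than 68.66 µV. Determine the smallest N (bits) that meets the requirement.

15 bits

Number of steps required ≥ 1.8 V / 68.66 µV = 26216.14.
Need 2^N ≥ 26216.14; 2^14 = 16384, 2^15 = 32768.
Minimum N = 15.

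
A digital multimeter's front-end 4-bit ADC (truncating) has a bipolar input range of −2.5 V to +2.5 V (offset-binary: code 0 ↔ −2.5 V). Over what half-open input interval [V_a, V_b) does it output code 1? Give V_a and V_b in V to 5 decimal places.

LSB = 5/2^4 = 312.500 mV.
V_a = V_low + 1·LSB = -2.1875 V; V_b = V_low + 2·LSB = -1.875 V.

[-2.18750 V, -1.87500 V)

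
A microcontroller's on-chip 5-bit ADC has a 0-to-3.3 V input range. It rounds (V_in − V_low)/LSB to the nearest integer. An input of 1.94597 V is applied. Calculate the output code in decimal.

Full-scale span = 3.3 V; LSB = 3.3/2^5 = 103.125 mV.
(V_in − V_low)/LSB = (1.94597 − 0) / 0.103125 = 18.870.
Round → code 19.

code 19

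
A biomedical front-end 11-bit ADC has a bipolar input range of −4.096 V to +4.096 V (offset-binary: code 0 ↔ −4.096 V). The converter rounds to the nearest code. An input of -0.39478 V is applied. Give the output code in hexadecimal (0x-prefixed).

LSB = 8.192 V / 2048 = 4.000 mV.
(-0.39478 − (−4.096)) / 0.004 = 925.305 LSBs.
round(925.305) = 925.
In hexadecimal (0x-prefixed): 0x39D.

code 0x39D (decimal 925)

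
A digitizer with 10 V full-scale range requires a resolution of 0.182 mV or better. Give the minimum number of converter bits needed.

16 bits

Number of steps required ≥ 10 V / 0.182 mV = 54945.05.
Need 2^N ≥ 54945.05; 2^15 = 32768, 2^16 = 65536.
Minimum N = 16.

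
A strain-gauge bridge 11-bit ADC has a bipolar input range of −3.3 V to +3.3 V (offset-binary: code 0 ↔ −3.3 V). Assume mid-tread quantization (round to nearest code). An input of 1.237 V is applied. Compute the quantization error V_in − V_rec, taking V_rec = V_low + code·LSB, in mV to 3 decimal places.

-0.500 mV

Step size: 6.6 V ÷ 2^11 = 3.223 mV.
(1.237 − (−3.3))/0.00322266 = 1407.8448; round gives code 1408.
V_rec = (−3.3) + 1408·0.00322266 = 1.2375 V.
V_in − V_rec = -0.0005 V = -0.500 mV.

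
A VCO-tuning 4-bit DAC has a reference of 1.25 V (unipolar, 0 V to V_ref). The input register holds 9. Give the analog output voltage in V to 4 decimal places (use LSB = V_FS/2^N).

LSB = 1.25 V / 2^4 = 78.125 mV.
V_out = 0 + 9 × 0.078125 V = 0.703125 V.

0.7031 V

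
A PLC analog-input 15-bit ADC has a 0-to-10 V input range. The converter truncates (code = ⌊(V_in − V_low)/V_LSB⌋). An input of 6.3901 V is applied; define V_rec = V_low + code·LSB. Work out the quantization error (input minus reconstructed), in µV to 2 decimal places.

LSB = 10/2^15 = 305.18 µV.
(V_in − V_low)/LSB = (6.3901 − 0)/0.000305176 = 20939.0797 → code 20939 (floor).
Code 20939 maps back to 0 + 20939×0.000305176 V = 6.3900757 V.
Difference: 2.43164e-05 V → 24.32 µV.

24.32 µV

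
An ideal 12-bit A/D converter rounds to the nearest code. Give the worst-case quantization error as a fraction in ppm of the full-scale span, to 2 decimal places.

Rounding → worst-case error = ½ LSB = V_FS/2^13, so 1e+06/8192 = 122.07 ppm of full scale.

122.07 ppm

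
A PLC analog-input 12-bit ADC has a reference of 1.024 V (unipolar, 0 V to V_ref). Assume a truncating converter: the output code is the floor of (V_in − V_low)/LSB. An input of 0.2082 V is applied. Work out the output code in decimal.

code 832

LSB = 1.024 V / 4096 = 250.00 µV.
Input sits at 832.800 steps above V_low.
So the output code is 832.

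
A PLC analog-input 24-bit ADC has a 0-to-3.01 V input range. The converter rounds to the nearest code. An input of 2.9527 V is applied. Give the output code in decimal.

code 16457836

Full-scale span = 3.01 V; LSB = 3.01/2^24 = 0.18 µV.
Input sits at 16457835.775 steps above V_low.
So the output code is 16457836.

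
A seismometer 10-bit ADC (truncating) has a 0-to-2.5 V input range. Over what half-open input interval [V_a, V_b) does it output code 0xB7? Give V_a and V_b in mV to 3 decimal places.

[446.777 mV, 449.219 mV)

LSB = 2.5/2^10 = 2.441 mV.
Code 0xB7 = 183 decimal.
V_a = V_low + 183·LSB = 0.446777 V; V_b = V_low + 184·LSB = 0.449219 V.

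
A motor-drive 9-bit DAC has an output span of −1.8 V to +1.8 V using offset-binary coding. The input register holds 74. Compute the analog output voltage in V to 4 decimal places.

LSB = 3.6 V / 2^9 = 7.031 mV.
V_out = (−1.8) + 74 × 0.00703125 V = -1.27969 V.

-1.2797 V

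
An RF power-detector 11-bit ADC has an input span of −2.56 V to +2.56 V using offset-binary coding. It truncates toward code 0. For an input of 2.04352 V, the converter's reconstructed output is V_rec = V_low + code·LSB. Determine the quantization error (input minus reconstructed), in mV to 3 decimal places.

Step size: 5.12 V ÷ 2^11 = 2.500 mV.
Scaled input = 1841.4080 LSBs, so code = 1841.
Code 1841 maps back to (−2.56) + 1841×0.0025 V = 2.0425 V.
Difference: 0.00102 V → 1.020 mV.

1.020 mV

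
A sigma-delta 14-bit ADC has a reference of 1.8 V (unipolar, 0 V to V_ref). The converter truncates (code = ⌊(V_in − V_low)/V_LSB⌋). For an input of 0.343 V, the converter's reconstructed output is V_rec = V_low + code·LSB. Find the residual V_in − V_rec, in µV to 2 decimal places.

6.84 µV

One LSB is 1.8 V / 16384 = 109.86 µV.
(0.343 − 0)/0.000109863 = 3122.0622; ⌊·⌋ gives code 3122.
Reconstructed: 0.34299316 V.
Difference: 6.83594e-06 V → 6.84 µV.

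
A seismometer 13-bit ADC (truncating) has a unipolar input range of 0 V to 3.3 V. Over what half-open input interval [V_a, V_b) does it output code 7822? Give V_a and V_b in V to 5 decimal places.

[3.15095 V, 3.15135 V)

LSB = 3.3/2^13 = 402.83 µV.
V_a = V_low + 7822·LSB = 3.15095 V; V_b = V_low + 7823·LSB = 3.15135 V.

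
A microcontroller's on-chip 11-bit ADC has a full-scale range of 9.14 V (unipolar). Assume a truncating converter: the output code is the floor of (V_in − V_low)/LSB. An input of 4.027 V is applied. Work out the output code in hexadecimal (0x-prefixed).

code 0x386 (decimal 902)

LSB = 9.14 V / 2048 = 4.463 mV.
(4.027 − 0) / 0.00446289 = 902.330 LSBs.
So the output code is 902.
In hexadecimal (0x-prefixed): 0x386.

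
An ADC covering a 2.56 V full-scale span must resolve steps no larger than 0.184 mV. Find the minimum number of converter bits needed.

14 bits

Number of steps required ≥ 2.56 V / 0.184 mV = 13913.04.
Need 2^N ≥ 13913.04; 2^13 = 8192, 2^14 = 16384.
Minimum N = 14.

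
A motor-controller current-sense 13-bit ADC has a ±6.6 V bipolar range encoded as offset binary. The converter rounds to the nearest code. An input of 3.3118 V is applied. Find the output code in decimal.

Full-scale span = 13.2 V; LSB = 13.2/2^13 = 1.611 mV.
Input sits at 6151.323 steps above V_low.
So the output code is 6151.

code 6151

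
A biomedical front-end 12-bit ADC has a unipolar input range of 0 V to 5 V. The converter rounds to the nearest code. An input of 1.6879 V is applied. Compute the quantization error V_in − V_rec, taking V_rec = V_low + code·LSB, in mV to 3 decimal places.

One LSB is 5 V / 4096 = 1.221 mV.
(V_in − V_low)/LSB = (1.6879 − 0)/0.0012207 = 1382.7277 → code 1383 (round).
V_rec = 0 + 1383·0.0012207 = 1.6882324 V.
Difference: -0.000332422 V → -0.332 mV.

-0.332 mV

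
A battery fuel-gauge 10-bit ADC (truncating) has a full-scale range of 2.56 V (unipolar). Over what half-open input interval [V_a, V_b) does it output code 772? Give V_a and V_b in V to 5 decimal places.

[1.93000 V, 1.93250 V)

LSB = 2.56/2^10 = 2.500 mV.
V_a = V_low + 772·LSB = 1.93 V; V_b = V_low + 773·LSB = 1.9325 V.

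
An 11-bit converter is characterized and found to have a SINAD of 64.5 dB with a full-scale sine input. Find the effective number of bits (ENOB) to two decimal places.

10.42 bits

ENOB = (SINAD − 1.76) / 6.02 = (64.5 − 1.76)/6.02 = 10.422.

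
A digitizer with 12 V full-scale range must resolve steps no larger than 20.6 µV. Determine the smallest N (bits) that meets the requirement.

20 bits

Number of steps required ≥ 12 V / 20.6 µV = 582524.27.
Need 2^N ≥ 582524.27; 2^19 = 524288, 2^20 = 1048576.
Minimum N = 20.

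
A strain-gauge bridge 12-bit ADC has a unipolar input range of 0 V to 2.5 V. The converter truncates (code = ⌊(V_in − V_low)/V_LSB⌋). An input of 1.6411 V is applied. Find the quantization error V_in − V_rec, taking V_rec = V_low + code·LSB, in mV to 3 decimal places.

One LSB is 2.5 V / 4096 = 0.610 mV.
Scaled input = 2688.7782 LSBs, so code = 2688.
Code 2688 maps back to 0 + 2688×0.000610352 V = 1.640625 V.
Difference: 0.000475 V → 0.475 mV.

0.475 mV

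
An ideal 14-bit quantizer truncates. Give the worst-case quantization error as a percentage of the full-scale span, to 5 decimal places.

Truncating → worst-case error = 1 LSB = V_FS/2^14, so 100/16384 = 0.00610352 % of full scale.

0.00610 %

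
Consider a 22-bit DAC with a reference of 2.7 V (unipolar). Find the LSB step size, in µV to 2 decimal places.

Full-scale span = 2.7 V.
LSB = 2.7 / 2^22 = 2.7 / 4194304 = 6.4373e-07 V = 0.64 µV.

0.64 µV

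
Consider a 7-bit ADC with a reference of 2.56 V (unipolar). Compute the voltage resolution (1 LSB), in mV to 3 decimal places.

Full-scale span = 2.56 V.
LSB = 2.56 / 2^7 = 2.56 / 128 = 0.02 V = 20.000 mV.

20.000 mV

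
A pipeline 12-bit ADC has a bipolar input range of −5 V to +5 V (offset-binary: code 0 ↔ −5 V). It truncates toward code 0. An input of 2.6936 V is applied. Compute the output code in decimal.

code 3151

With 4096 levels over 10 V, one step is 2.441 mV.
(V_in − V_low)/LSB = (2.6936 − (−5)) / 0.00244141 = 3151.299.
⌊·⌋(3151.299) = 3151.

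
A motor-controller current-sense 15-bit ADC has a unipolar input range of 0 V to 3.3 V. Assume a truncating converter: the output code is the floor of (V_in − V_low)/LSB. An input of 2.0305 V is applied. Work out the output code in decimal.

Full-scale span = 3.3 V; LSB = 3.3/2^15 = 100.71 µV.
(V_in − V_low)/LSB = (2.0305 − 0) / 0.000100708 = 20162.250.
Floor → code 20162.

code 20162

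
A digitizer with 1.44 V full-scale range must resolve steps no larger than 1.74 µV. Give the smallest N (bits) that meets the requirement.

Number of steps required ≥ 1.44 V / 1.74 µV = 827586.21.
Need 2^N ≥ 827586.21; 2^19 = 524288, 2^20 = 1048576.
Minimum N = 20.

20 bits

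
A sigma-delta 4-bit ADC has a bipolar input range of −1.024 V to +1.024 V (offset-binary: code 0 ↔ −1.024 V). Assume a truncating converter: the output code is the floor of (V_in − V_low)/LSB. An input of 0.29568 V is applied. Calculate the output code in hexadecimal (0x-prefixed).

code 0xA (decimal 10)

Full-scale span = 2.048 V; LSB = 2.048/2^4 = 128.000 mV.
Input sits at 10.310 steps above V_low.
⌊·⌋(10.310) = 10.
In hexadecimal (0x-prefixed): 0xA.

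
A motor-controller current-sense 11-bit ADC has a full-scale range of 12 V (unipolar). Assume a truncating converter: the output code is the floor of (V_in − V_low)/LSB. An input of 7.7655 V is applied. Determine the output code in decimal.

LSB = 12 V / 2048 = 5.859 mV.
(7.7655 − 0) / 0.00585938 = 1325.312 LSBs.
So the output code is 1325.

code 1325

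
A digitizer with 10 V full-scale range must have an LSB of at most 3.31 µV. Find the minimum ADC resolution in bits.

Number of steps required ≥ 10 V / 3.31 µV = 3021148.04.
Need 2^N ≥ 3021148.04; 2^21 = 2097152, 2^22 = 4194304.
Minimum N = 22.

22 bits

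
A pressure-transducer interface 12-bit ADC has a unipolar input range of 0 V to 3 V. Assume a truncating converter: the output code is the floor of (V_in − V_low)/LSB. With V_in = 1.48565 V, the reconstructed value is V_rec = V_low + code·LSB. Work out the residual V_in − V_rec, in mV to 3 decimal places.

LSB = 3/2^12 = 0.732 mV.
Scaled input = 2028.4075 LSBs, so code = 2028.
V_rec = 0 + 2028·0.000732422 = 1.4853516 V.
Difference: 0.000298437 V → 0.298 mV.

0.298 mV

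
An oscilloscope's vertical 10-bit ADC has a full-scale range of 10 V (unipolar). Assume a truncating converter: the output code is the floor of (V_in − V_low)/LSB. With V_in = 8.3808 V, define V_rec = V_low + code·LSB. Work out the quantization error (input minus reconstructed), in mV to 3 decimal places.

1.894 mV

Step size: 10 V ÷ 2^10 = 9.766 mV.
Scaled input = 858.1939 LSBs, so code = 858.
Reconstructed: 8.3789062 V.
V_in − V_rec = 0.00189375 V = 1.894 mV.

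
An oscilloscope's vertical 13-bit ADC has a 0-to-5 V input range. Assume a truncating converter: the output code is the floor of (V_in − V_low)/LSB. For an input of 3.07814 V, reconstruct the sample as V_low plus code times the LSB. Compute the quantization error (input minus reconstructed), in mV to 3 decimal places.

LSB = 5/2^13 = 0.610 mV.
Scaled input = 5043.2246 LSBs, so code = 5043.
Code 5043 maps back to 0 + 5043×0.000610352 V = 3.0780029 V.
Difference: 0.00013707 V → 0.137 mV.

0.137 mV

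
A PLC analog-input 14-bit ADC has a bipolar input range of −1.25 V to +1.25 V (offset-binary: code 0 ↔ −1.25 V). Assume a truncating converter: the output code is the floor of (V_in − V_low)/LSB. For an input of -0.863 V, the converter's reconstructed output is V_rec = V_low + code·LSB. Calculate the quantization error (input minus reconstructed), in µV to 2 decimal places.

37.11 µV

LSB = 2.5/2^14 = 152.59 µV.
(V_in − V_low)/LSB = (-0.863 − (−1.25))/0.000152588 = 2536.2432 → code 2536 (floor).
Reconstructed: -0.86303711 V.
V_in − V_rec = 3.71094e-05 V = 37.11 µV.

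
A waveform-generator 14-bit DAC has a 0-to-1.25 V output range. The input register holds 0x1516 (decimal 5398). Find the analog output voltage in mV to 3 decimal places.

411.835 mV

LSB = 1.25 V / 2^14 = 76.29 µV.
Code 0x1516 = 5398 decimal.
V_out = 0 + 5398 × 7.62939e-05 V = 0.411835 V.
= 411.835 mV.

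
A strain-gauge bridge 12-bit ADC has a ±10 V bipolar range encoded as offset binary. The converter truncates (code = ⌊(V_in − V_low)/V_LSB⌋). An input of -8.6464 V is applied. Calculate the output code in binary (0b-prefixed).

code 0b100010101 (decimal 277)

LSB = 20 V / 4096 = 4.883 mV.
(V_in − V_low)/LSB = (-8.6464 − (−10)) / 0.00488281 = 277.217.
⌊·⌋(277.217) = 277.
In binary (0b-prefixed): 0b100010101.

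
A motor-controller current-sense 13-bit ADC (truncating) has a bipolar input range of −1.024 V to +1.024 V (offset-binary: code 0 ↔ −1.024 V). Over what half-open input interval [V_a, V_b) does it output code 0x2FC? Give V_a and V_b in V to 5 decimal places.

LSB = 2.048/2^13 = 250.00 µV.
Code 0x2FC = 764 decimal.
V_a = V_low + 764·LSB = -0.833 V; V_b = V_low + 765·LSB = -0.83275 V.

[-0.83300 V, -0.83275 V)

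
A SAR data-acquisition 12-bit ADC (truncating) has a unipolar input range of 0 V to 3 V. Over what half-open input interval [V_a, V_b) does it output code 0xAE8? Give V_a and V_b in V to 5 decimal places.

[2.04492 V, 2.04565 V)

LSB = 3/2^12 = 0.732 mV.
Code 0xAE8 = 2792 decimal.
V_a = V_low + 2792·LSB = 2.04492 V; V_b = V_low + 2793·LSB = 2.04565 V.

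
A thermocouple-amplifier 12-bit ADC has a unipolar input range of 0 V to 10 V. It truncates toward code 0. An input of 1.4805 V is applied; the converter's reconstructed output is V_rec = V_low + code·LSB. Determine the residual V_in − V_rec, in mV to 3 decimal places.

1.008 mV

Step size: 10 V ÷ 2^12 = 2.441 mV.
(V_in − V_low)/LSB = (1.4805 − 0)/0.00244141 = 606.4128 → code 606 (floor).
Reconstructed: 1.4794922 V.
Difference: 0.00100781 V → 1.008 mV.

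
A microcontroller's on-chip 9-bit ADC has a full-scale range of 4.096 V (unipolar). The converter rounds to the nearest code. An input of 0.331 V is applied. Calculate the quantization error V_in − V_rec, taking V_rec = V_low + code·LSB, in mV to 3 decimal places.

3.000 mV

One LSB is 4.096 V / 512 = 8.000 mV.
Scaled input = 41.3750 LSBs, so code = 41.
V_rec = 0 + 41·0.008 = 0.328 V.
V_in − V_rec = 0.003 V = 3.000 mV.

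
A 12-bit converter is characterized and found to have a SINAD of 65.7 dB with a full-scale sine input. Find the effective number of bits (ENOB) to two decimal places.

ENOB = (SINAD − 1.76) / 6.02 = (65.7 − 1.76)/6.02 = 10.621.

10.62 bits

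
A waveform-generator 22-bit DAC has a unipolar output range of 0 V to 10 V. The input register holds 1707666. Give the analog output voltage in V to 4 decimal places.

LSB = 10 V / 2^22 = 2.38 µV.
V_out = 0 + 1707666 × 2.38419e-06 V = 4.07139 V.

4.0714 V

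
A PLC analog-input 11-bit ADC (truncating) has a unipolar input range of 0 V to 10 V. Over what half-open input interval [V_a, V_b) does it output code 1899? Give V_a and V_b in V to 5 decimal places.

[9.27246 V, 9.27734 V)

LSB = 10/2^11 = 4.883 mV.
V_a = V_low + 1899·LSB = 9.27246 V; V_b = V_low + 1900·LSB = 9.27734 V.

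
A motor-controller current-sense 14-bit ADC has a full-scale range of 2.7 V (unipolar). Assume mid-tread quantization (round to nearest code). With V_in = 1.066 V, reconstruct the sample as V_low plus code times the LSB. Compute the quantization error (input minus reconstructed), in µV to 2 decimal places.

One LSB is 2.7 V / 16384 = 164.79 µV.
Scaled input = 6468.6459 LSBs, so code = 6469.
Reconstructed: 1.0660583 V.
Difference: -5.83496e-05 V → -58.35 µV.

-58.35 µV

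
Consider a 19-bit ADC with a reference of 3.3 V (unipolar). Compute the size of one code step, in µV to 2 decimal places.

6.29 µV

Full-scale span = 3.3 V.
LSB = 3.3 / 2^19 = 3.3 / 524288 = 6.29425e-06 V = 6.29 µV.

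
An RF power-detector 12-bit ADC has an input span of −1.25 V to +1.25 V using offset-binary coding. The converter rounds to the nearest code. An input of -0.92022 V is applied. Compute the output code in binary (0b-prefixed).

code 0b1000011100 (decimal 540)

Full-scale span = 2.5 V; LSB = 2.5/2^12 = 0.610 mV.
(V_in − V_low)/LSB = (-0.92022 − (−1.25)) / 0.000610352 = 540.312.
Round → code 540.
In binary (0b-prefixed): 0b1000011100.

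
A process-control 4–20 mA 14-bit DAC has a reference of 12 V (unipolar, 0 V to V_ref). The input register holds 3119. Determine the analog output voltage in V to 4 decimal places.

LSB = 12 V / 2^14 = 0.732 mV.
V_out = 0 + 3119 × 0.000732422 V = 2.28442 V.

2.2844 V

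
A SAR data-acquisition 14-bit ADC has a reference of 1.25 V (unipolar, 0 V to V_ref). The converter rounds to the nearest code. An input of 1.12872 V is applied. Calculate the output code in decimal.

code 14794

With 16384 levels over 1.25 V, one step is 76.29 µV.
(1.12872 − 0) / 7.62939e-05 = 14794.359 LSBs.
Round → code 14794.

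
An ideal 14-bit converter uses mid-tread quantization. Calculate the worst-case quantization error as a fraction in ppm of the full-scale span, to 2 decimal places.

Rounding → worst-case error = ½ LSB = V_FS/2^15, so 1e+06/32768 = 30.5176 ppm of full scale.

30.52 ppm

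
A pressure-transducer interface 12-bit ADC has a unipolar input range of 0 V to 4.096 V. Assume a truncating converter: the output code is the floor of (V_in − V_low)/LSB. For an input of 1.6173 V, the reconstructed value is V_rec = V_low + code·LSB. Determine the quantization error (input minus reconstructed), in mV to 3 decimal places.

0.300 mV

One LSB is 4.096 V / 4096 = 1.000 mV.
(1.6173 − 0)/0.001 = 1617.3000; ⌊·⌋ gives code 1617.
Code 1617 maps back to 0 + 1617×0.001 V = 1.617 V.
Difference: 0.0003 V → 0.300 mV.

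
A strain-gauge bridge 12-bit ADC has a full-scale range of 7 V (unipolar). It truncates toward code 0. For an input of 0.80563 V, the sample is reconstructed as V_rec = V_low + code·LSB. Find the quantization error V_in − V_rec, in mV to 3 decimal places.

LSB = 7/2^12 = 1.709 mV.
Scaled input = 471.4086 LSBs, so code = 471.
Reconstructed: 0.80493164 V.
Difference: 0.000698359 V → 0.698 mV.

0.698 mV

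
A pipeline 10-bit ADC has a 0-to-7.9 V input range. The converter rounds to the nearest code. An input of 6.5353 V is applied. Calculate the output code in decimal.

code 847

LSB = 7.9 V / 1024 = 7.715 mV.
Input sits at 847.107 steps above V_low.
Round → code 847.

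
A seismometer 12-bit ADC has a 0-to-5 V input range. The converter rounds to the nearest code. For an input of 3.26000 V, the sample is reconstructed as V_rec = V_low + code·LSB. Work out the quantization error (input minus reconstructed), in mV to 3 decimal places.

-0.498 mV

One LSB is 5 V / 4096 = 1.221 mV.
(3.26000 − 0)/0.0012207 = 2670.5920; round gives code 2671.
V_rec = 0 + 2671·0.0012207 = 3.260498 V.
Error = 3.26000 − 3.260498 = -0.000498047 V = -0.498 mV.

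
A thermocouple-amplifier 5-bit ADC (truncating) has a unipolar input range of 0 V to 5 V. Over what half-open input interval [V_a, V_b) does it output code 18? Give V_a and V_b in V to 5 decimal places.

[2.81250 V, 2.96875 V)

LSB = 5/2^5 = 156.250 mV.
V_a = V_low + 18·LSB = 2.8125 V; V_b = V_low + 19·LSB = 2.96875 V.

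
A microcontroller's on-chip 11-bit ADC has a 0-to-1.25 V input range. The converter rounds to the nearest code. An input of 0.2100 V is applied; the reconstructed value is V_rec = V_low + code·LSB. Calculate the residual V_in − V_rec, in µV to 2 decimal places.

One LSB is 1.25 V / 2048 = 0.610 mV.
(0.2100 − 0)/0.000610352 = 344.0640; round gives code 344.
Reconstructed: 0.20996094 V.
Error = 0.2100 − 0.20996094 = 3.90625e-05 V = 39.06 µV.

39.06 µV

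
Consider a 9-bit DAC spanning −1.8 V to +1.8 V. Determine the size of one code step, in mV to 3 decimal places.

Full-scale span = 3.6 V.
LSB = 3.6 / 2^9 = 3.6 / 512 = 0.00703125 V = 7.031 mV.

7.031 mV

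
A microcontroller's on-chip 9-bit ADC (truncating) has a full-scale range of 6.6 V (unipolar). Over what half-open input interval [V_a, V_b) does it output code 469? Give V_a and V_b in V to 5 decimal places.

[6.04570 V, 6.05859 V)

LSB = 6.6/2^9 = 12.891 mV.
V_a = V_low + 469·LSB = 6.0457 V; V_b = V_low + 470·LSB = 6.05859 V.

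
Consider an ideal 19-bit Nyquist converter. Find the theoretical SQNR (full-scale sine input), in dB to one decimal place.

116.1 dB

SNR ≈ 6.02·N + 1.76 dB = 6.02·19 + 1.76 = 116.14 dB.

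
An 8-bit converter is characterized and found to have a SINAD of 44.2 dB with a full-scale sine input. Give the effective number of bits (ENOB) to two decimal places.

ENOB = (SINAD − 1.76) / 6.02 = (44.2 − 1.76)/6.02 = 7.050.

7.05 bits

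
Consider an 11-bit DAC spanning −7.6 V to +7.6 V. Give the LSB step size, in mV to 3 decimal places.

7.422 mV

Full-scale span = 15.2 V.
LSB = 15.2 / 2^11 = 15.2 / 2048 = 0.00742187 V = 7.422 mV.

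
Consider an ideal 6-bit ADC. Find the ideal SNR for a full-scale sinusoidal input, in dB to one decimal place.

37.9 dB

SNR ≈ 6.02·N + 1.76 dB = 6.02·6 + 1.76 = 37.88 dB.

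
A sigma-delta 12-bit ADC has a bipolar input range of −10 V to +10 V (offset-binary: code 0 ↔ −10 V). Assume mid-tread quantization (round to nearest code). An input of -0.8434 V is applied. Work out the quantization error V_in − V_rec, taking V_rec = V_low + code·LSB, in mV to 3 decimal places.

1.327 mV

LSB = 20/2^12 = 4.883 mV.
(-0.8434 − (−10))/0.00488281 = 1875.2717; round gives code 1875.
Code 1875 maps back to (−10) + 1875×0.00488281 V = -0.84472656 V.
V_in − V_rec = 0.00132656 V = 1.327 mV.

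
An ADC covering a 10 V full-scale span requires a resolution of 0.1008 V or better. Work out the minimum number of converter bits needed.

7 bits

Number of steps required ≥ 10 V / 0.1008 V = 99.21.
Need 2^N ≥ 99.21; 2^6 = 64, 2^7 = 128.
Minimum N = 7.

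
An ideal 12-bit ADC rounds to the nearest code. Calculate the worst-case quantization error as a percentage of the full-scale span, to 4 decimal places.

0.0122 %

Rounding → worst-case error = ½ LSB = V_FS/2^13, so 100/8192 = 0.012207 % of full scale.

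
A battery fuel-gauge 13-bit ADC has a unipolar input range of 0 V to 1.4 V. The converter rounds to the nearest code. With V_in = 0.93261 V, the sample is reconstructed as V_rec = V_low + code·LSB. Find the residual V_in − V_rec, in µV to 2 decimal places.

17.23 µV

One LSB is 1.4 V / 8192 = 170.90 µV.
(0.93261 − 0)/0.000170898 = 5457.1008; round gives code 5457.
Reconstructed: 0.93259277 V.
Error = 0.93261 − 0.93259277 = 1.72266e-05 V = 17.23 µV.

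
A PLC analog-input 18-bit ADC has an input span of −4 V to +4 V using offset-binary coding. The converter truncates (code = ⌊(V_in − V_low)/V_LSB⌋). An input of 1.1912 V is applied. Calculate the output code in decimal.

With 262144 levels over 8 V, one step is 30.52 µV.
(V_in − V_low)/LSB = (1.1912 − (−4)) / 3.05176e-05 = 170105.242.
⌊·⌋(170105.242) = 170105.

code 170105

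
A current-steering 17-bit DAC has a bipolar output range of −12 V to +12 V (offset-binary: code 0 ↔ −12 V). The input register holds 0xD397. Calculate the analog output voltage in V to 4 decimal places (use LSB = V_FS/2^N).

LSB = 24 V / 2^17 = 183.11 µV.
Code 0xD397 = 54167 decimal.
V_out = (−12) + 54167 × 0.000183105 V = -2.08173 V.

-2.0817 V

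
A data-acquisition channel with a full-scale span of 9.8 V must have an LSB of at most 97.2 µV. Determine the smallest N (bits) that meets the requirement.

17 bits

Number of steps required ≥ 9.8 V / 97.2 µV = 100823.05.
Need 2^N ≥ 100823.05; 2^16 = 65536, 2^17 = 131072.
Minimum N = 17.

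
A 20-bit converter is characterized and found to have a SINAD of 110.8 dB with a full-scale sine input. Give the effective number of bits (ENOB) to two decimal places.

18.11 bits

ENOB = (SINAD − 1.76) / 6.02 = (110.8 − 1.76)/6.02 = 18.113.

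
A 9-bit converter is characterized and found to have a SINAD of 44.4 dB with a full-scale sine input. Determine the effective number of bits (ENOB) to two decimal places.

7.08 bits

ENOB = (SINAD − 1.76) / 6.02 = (44.4 − 1.76)/6.02 = 7.083.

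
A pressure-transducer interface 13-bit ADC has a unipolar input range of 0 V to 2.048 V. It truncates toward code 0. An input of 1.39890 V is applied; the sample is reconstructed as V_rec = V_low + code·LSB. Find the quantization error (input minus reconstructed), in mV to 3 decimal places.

One LSB is 2.048 V / 8192 = 250.00 µV.
(V_in − V_low)/LSB = (1.39890 − 0)/0.00025 = 5595.6000 → code 5595 (floor).
Code 5595 maps back to 0 + 5595×0.00025 V = 1.39875 V.
Error = 1.39890 − 1.39875 = 0.00015 V = 0.150 mV.

0.150 mV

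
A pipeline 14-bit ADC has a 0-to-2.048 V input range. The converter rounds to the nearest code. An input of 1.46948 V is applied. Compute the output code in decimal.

code 11756

Full-scale span = 2.048 V; LSB = 2.048/2^14 = 125.00 µV.
(V_in − V_low)/LSB = (1.46948 − 0) / 0.000125 = 11755.840.
round(11755.840) = 11756.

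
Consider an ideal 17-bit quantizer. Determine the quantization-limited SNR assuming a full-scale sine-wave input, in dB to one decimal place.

SNR ≈ 6.02·N + 1.76 dB = 6.02·17 + 1.76 = 104.10 dB.

104.1 dB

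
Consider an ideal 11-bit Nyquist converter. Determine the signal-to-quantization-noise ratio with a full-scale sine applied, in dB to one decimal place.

SNR ≈ 6.02·N + 1.76 dB = 6.02·11 + 1.76 = 67.98 dB.

68.0 dB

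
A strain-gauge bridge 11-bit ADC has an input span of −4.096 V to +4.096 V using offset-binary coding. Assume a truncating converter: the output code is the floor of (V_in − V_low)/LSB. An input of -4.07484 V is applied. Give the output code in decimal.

LSB = 8.192 V / 2048 = 4.000 mV.
(V_in − V_low)/LSB = (-4.07484 − (−4.096)) / 0.004 = 5.290.
So the output code is 5.

code 5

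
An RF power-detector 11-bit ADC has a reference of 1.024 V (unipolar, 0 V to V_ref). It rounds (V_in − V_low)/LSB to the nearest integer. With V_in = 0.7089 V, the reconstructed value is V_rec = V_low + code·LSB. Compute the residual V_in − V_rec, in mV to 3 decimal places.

-0.100 mV

One LSB is 1.024 V / 2048 = 0.500 mV.
(V_in − V_low)/LSB = (0.7089 − 0)/0.0005 = 1417.8000 → code 1418 (round).
Reconstructed: 0.709 V.
Difference: -0.0001 V → -0.100 mV.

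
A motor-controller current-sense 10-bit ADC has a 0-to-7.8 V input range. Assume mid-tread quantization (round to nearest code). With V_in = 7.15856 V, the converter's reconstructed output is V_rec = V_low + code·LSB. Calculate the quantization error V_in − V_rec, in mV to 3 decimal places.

Step size: 7.8 V ÷ 2^10 = 7.617 mV.
Scaled input = 939.7904 LSBs, so code = 940.
Code 940 maps back to 0 + 940×0.00761719 V = 7.1601562 V.
Difference: -0.00159625 V → -1.596 mV.

-1.596 mV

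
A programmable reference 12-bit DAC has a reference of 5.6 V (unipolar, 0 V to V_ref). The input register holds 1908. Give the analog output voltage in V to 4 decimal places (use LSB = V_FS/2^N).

2.6086 V

LSB = 5.6 V / 2^12 = 1.367 mV.
V_out = 0 + 1908 × 0.00136719 V = 2.60859 V.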